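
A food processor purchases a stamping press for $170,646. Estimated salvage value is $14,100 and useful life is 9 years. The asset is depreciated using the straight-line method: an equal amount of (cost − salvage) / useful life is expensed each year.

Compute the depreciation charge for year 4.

$17,394

Depreciable base = $170,646 − $14,100 = $156,546.
Annual expense = $156,546 / 9 = $17,394.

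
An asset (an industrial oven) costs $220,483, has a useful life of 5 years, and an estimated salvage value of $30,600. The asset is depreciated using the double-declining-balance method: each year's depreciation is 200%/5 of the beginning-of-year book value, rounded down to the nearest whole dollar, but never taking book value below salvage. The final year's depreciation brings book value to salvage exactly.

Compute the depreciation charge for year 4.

Depreciable base = $220,483 − $30,600 = $189,883.
Year 1: ⌊$220,483 × 200%/5⌋ = $88,193. Book value $132,290.
Year 2: ⌊$132,290 × 200%/5⌋ = $52,916. Book value $79,374.
Year 3: ⌊$79,374 × 200%/5⌋ = $31,749. Book value $47,625.
Year 4: ⌊$47,625 × 200%/5⌋ = $19,050, capped at $17,025. Book value $30,600.

$17,025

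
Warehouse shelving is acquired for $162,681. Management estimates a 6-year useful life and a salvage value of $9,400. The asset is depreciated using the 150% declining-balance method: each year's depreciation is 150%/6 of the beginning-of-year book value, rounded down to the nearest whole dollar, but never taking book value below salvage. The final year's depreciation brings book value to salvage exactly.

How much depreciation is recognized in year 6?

Depreciable base = $162,681 − $9,400 = $153,281.
Year 1: ⌊$162,681 × 150%/6⌋ = $40,670. Book value $122,011.
Year 2: ⌊$122,011 × 150%/6⌋ = $30,502. Book value $91,509.
Year 3: ⌊$91,509 × 150%/6⌋ = $22,877. Book value $68,632.
Year 4: ⌊$68,632 × 150%/6⌋ = $17,158. Book value $51,474.
Year 5: ⌊$51,474 × 150%/6⌋ = $12,868. Book value $38,606.
Year 6 (final): $38,606 − $9,400 = $29,206. Book value $9,400.

$29,206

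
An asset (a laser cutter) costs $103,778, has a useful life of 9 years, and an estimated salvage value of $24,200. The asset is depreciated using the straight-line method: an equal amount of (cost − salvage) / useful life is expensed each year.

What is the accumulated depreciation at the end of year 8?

Depreciable base = $103,778 − $24,200 = $79,578.
Annual expense = $79,578 / 9 = $8,842.
End of year 1: book value $94,936.
End of year 2: book value $86,094.
End of year 3: book value $77,252.
End of year 4: book value $68,410.
End of year 5: book value $59,568.
End of year 6: book value $50,726.
End of year 7: book value $41,884.
End of year 8: book value $33,042.
Accumulated through year 8 = $103,778 − $33,042 = $70,736.

$70,736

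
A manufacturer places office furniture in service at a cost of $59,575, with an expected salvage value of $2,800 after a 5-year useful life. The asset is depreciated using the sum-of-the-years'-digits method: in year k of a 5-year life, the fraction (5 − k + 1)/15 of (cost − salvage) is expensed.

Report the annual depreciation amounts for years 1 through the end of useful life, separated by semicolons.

$18,925; $15,140; $11,355; $7,570; $3,785

Depreciable base = $59,575 − $2,800 = $56,775.
Sum of the years' digits = 5+4+3+2+1 = 15.
Year 1: $56,775 × 5/15 = $18,925. Book value $40,650.
Year 2: $56,775 × 4/15 = $15,140. Book value $25,510.
Year 3: $56,775 × 3/15 = $11,355. Book value $14,155.
Year 4: $56,775 × 2/15 = $7,570. Book value $6,585.
Year 5: $56,775 × 1/15 = $3,785. Book value $2,800.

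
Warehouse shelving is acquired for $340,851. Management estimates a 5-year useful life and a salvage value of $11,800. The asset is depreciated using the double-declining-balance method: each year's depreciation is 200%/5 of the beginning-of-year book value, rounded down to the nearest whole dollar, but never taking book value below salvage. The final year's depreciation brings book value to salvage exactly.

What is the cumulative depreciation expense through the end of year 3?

$267,226

Depreciable base = $340,851 − $11,800 = $329,051.
Year 1: ⌊$340,851 × 200%/5⌋ = $136,340. Book value $204,511.
Year 2: ⌊$204,511 × 200%/5⌋ = $81,804. Book value $122,707.
Year 3: ⌊$122,707 × 200%/5⌋ = $49,082. Book value $73,625.
Accumulated through year 3 = $340,851 − $73,625 = $267,226.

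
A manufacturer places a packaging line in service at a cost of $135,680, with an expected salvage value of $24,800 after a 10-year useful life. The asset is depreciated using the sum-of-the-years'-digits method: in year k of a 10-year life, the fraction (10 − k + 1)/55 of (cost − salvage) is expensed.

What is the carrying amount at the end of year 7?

Depreciable base = $135,680 − $24,800 = $110,880.
Sum of the years' digits = 10+9+8+7+6+5+4+3+2+1 = 55.
Year 1: $110,880 × 10/55 = $20,160. Book value $115,520.
Year 2: $110,880 × 9/55 = $18,144. Book value $97,376.
Year 3: $110,880 × 8/55 = $16,128. Book value $81,248.
Year 4: $110,880 × 7/55 = $14,112. Book value $67,136.
Year 5: $110,880 × 6/55 = $12,096. Book value $55,040.
Year 6: $110,880 × 5/55 = $10,080. Book value $44,960.
Year 7: $110,880 × 4/55 = $8,064. Book value $36,896.

$36,896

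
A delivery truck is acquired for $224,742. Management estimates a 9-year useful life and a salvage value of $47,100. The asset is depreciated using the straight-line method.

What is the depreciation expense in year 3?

Depreciable base = $224,742 − $47,100 = $177,642.
Annual expense = $177,642 / 9 = $19,738.

$19,738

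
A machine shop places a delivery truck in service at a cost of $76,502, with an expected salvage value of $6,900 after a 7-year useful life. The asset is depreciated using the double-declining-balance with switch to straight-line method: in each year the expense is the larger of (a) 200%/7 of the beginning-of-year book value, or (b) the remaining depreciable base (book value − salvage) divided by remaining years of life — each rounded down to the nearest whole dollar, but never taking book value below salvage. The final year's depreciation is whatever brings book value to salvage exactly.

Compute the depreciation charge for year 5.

Depreciable base = $76,502 − $6,900 = $69,602.
Year 1: DB = ⌊$76,502 × 200%/7⌋ = $21,857; SL = ⌊$69,602/7⌋ = $9,943 → take DB $21,857. Book value $54,645.
Year 2: DB = ⌊$54,645 × 200%/7⌋ = $15,612; SL = ⌊$47,745/6⌋ = $7,957 → take DB $15,612. Book value $39,033.
Year 3: DB = ⌊$39,033 × 200%/7⌋ = $11,152; SL = ⌊$32,133/5⌋ = $6,426 → take DB $11,152. Book value $27,881.
Year 4: DB = ⌊$27,881 × 200%/7⌋ = $7,966; SL = ⌊$20,981/4⌋ = $5,245 → take DB $7,966. Book value $19,915.
Year 5: DB = ⌊$19,915 × 200%/7⌋ = $5,690; SL = ⌊$13,015/3⌋ = $4,338 → take DB $5,690. Book value $14,225.

$5,690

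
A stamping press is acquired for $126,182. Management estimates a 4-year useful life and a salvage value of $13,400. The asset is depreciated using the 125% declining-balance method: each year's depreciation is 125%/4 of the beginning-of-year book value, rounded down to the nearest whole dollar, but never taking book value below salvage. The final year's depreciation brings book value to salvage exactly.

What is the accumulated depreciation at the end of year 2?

Depreciable base = $126,182 − $13,400 = $112,782.
Year 1: ⌊$126,182 × 125%/4⌋ = $39,431. Book value $86,751.
Year 2: ⌊$86,751 × 125%/4⌋ = $27,109. Book value $59,642.
Accumulated through year 2 = $126,182 − $59,642 = $66,540.

$66,540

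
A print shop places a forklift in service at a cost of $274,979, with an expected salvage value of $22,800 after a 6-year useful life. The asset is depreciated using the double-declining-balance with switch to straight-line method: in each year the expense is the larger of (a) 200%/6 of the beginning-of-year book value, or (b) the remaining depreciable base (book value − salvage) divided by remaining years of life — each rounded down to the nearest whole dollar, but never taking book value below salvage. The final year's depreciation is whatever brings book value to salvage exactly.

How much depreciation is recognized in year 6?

$13,412

Depreciable base = $274,979 − $22,800 = $252,179.
Year 1: DB = ⌊$274,979 × 200%/6⌋ = $91,659; SL = ⌊$252,179/6⌋ = $42,029 → take DB $91,659. Book value $183,320.
Year 2: DB = ⌊$183,320 × 200%/6⌋ = $61,106; SL = ⌊$160,520/5⌋ = $32,104 → take DB $61,106. Book value $122,214.
Year 3: DB = ⌊$122,214 × 200%/6⌋ = $40,738; SL = ⌊$99,414/4⌋ = $24,853 → take DB $40,738. Book value $81,476.
Year 4: DB = ⌊$81,476 × 200%/6⌋ = $27,158; SL = ⌊$58,676/3⌋ = $19,558 → take DB $27,158. Book value $54,318.
Year 5: DB = ⌊$54,318 × 200%/6⌋ = $18,106; SL = ⌊$31,518/2⌋ = $15,759 → take DB $18,106. Book value $36,212.
Year 6 (final): $36,212 − $22,800 = $13,412. Book value $22,800.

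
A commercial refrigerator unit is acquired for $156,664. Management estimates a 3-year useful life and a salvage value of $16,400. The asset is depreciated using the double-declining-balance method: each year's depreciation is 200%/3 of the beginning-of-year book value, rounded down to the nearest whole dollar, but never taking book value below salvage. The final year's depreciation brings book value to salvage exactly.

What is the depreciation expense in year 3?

Depreciable base = $156,664 − $16,400 = $140,264.
Year 1: ⌊$156,664 × 200%/3⌋ = $104,442. Book value $52,222.
Year 2: ⌊$52,222 × 200%/3⌋ = $34,814. Book value $17,408.
Year 3 (final): $17,408 − $16,400 = $1,008. Book value $16,400.

$1,008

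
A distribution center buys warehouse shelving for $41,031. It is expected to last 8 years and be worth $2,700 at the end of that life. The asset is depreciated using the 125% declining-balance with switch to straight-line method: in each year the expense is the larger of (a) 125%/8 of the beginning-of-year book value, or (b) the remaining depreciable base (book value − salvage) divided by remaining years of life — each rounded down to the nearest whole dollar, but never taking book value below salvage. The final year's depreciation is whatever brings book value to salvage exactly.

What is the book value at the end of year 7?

Depreciable base = $41,031 − $2,700 = $38,331.
Year 1: DB = ⌊$41,031 × 125%/8⌋ = $6,411; SL = ⌊$38,331/8⌋ = $4,791 → take DB $6,411. Book value $34,620.
Year 2: DB = ⌊$34,620 × 125%/8⌋ = $5,409; SL = ⌊$31,920/7⌋ = $4,560 → take DB $5,409. Book value $29,211.
Year 3: DB = ⌊$29,211 × 125%/8⌋ = $4,564; SL = ⌊$26,511/6⌋ = $4,418 → take DB $4,564. Book value $24,647.
Year 4: DB = ⌊$24,647 × 125%/8⌋ = $3,851; SL = ⌊$21,947/5⌋ = $4,389 → take SL $4,389. Book value $20,258.
Year 5: DB = ⌊$20,258 × 125%/8⌋ = $3,165; SL = ⌊$17,558/4⌋ = $4,389 → take SL $4,389. Book value $15,869.
Year 6: DB = ⌊$15,869 × 125%/8⌋ = $2,479; SL = ⌊$13,169/3⌋ = $4,389 → take SL $4,389. Book value $11,480.
Year 7: DB = ⌊$11,480 × 125%/8⌋ = $1,793; SL = ⌊$8,780/2⌋ = $4,390 → take SL $4,390. Book value $7,090.

$7,090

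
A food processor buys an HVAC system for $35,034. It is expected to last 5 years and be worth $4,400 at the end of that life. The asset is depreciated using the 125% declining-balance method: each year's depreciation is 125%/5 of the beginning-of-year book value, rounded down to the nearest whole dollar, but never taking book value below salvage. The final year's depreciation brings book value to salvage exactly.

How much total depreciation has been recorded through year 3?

$20,253

Depreciable base = $35,034 − $4,400 = $30,634.
Year 1: ⌊$35,034 × 125%/5⌋ = $8,758. Book value $26,276.
Year 2: ⌊$26,276 × 125%/5⌋ = $6,569. Book value $19,707.
Year 3: ⌊$19,707 × 125%/5⌋ = $4,926. Book value $14,781.
Accumulated through year 3 = $35,034 − $14,781 = $20,253.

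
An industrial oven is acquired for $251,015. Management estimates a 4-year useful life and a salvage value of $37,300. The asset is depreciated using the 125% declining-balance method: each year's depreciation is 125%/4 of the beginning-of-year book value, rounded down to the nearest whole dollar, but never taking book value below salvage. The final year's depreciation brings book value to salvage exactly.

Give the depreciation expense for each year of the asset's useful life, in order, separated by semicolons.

$78,442; $53,929; $37,076; $44,268

Depreciable base = $251,015 − $37,300 = $213,715.
Year 1: ⌊$251,015 × 125%/4⌋ = $78,442. Book value $172,573.
Year 2: ⌊$172,573 × 125%/4⌋ = $53,929. Book value $118,644.
Year 3: ⌊$118,644 × 125%/4⌋ = $37,076. Book value $81,568.
Year 4 (final): $81,568 − $37,300 = $44,268. Book value $37,300.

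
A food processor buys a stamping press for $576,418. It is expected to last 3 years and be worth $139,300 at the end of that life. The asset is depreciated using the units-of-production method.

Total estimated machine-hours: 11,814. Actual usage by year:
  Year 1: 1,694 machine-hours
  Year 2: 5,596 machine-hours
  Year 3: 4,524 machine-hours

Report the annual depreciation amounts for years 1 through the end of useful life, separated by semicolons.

$62,678; $207,052; $167,388

Depreciable base = $576,418 − $139,300 = $437,118.
Rate = $437,118 / 11,814 machine-hours = $37 per machine-hour.
Year 1: 1,694 × $37 = $62,678. Book value $513,740.
Year 2: 5,596 × $37 = $207,052. Book value $306,688.
Year 3: 4,524 × $37 = $167,388. Book value $139,300.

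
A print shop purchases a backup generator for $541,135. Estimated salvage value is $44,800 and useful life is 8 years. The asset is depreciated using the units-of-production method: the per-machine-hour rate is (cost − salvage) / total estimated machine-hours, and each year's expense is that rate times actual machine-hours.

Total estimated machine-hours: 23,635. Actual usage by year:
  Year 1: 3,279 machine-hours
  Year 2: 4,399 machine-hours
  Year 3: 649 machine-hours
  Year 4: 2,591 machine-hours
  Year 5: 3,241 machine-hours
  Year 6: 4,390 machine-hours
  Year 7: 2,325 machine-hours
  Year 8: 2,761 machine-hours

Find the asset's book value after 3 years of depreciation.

Depreciable base = $541,135 − $44,800 = $496,335.
Rate = $496,335 / 23,635 machine-hours = $21 per machine-hour.
Year 1: 3,279 × $21 = $68,859. Book value $472,276.
Year 2: 4,399 × $21 = $92,379. Book value $379,897.
Year 3: 649 × $21 = $13,629. Book value $366,268.

$366,268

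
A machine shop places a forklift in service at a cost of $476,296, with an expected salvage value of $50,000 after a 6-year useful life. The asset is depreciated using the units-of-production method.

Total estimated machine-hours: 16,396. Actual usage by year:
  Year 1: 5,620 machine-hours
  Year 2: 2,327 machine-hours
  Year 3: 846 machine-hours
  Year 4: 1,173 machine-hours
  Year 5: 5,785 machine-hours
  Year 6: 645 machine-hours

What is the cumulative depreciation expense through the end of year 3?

Depreciable base = $476,296 − $50,000 = $426,296.
Rate = $426,296 / 16,396 machine-hours = $26 per machine-hour.
Year 1: 5,620 × $26 = $146,120. Book value $330,176.
Year 2: 2,327 × $26 = $60,502. Book value $269,674.
Year 3: 846 × $26 = $21,996. Book value $247,678.
Accumulated through year 3 = $476,296 − $247,678 = $228,618.

$228,618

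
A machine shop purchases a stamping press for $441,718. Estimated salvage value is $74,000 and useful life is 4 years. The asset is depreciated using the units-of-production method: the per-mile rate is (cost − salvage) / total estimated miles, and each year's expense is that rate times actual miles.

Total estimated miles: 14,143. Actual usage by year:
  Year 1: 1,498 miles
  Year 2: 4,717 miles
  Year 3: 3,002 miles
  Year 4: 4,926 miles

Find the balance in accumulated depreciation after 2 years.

$161,590

Depreciable base = $441,718 − $74,000 = $367,718.
Rate = $367,718 / 14,143 miles = $26 per mile.
Year 1: 1,498 × $26 = $38,948. Book value $402,770.
Year 2: 4,717 × $26 = $122,642. Book value $280,128.
Accumulated through year 2 = $441,718 − $280,128 = $161,590.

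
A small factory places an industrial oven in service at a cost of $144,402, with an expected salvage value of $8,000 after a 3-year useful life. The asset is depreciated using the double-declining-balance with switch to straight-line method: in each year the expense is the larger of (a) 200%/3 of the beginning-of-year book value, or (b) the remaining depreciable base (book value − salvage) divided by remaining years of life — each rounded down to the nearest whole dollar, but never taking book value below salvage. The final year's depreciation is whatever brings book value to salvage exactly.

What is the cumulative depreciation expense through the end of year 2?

Depreciable base = $144,402 − $8,000 = $136,402.
Year 1: DB = ⌊$144,402 × 200%/3⌋ = $96,268; SL = ⌊$136,402/3⌋ = $45,467 → take DB $96,268. Book value $48,134.
Year 2: DB = ⌊$48,134 × 200%/3⌋ = $32,089; SL = ⌊$40,134/2⌋ = $20,067 → take DB $32,089. Book value $16,045.
Accumulated through year 2 = $144,402 − $16,045 = $128,357.

$128,357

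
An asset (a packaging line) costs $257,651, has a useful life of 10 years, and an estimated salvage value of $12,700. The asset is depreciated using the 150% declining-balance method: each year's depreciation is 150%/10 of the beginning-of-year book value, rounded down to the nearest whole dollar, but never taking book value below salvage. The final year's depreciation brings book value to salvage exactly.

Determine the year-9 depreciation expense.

$10,531

Depreciable base = $257,651 − $12,700 = $244,951.
Year 1: ⌊$257,651 × 150%/10⌋ = $38,647. Book value $219,004.
Year 2: ⌊$219,004 × 150%/10⌋ = $32,850. Book value $186,154.
Year 3: ⌊$186,154 × 150%/10⌋ = $27,923. Book value $158,231.
Year 4: ⌊$158,231 × 150%/10⌋ = $23,734. Book value $134,497.
Year 5: ⌊$134,497 × 150%/10⌋ = $20,174. Book value $114,323.
Year 6: ⌊$114,323 × 150%/10⌋ = $17,148. Book value $97,175.
Year 7: ⌊$97,175 × 150%/10⌋ = $14,576. Book value $82,599.
Year 8: ⌊$82,599 × 150%/10⌋ = $12,389. Book value $70,210.
Year 9: ⌊$70,210 × 150%/10⌋ = $10,531. Book value $59,679.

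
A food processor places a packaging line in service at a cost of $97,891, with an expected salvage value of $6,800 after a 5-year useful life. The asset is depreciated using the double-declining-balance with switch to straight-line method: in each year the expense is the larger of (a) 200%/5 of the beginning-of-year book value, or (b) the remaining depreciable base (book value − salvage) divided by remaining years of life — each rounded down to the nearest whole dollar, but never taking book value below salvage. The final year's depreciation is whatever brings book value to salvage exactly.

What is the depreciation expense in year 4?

$8,458

Depreciable base = $97,891 − $6,800 = $91,091.
Year 1: DB = ⌊$97,891 × 200%/5⌋ = $39,156; SL = ⌊$91,091/5⌋ = $18,218 → take DB $39,156. Book value $58,735.
Year 2: DB = ⌊$58,735 × 200%/5⌋ = $23,494; SL = ⌊$51,935/4⌋ = $12,983 → take DB $23,494. Book value $35,241.
Year 3: DB = ⌊$35,241 × 200%/5⌋ = $14,096; SL = ⌊$28,441/3⌋ = $9,480 → take DB $14,096. Book value $21,145.
Year 4: DB = ⌊$21,145 × 200%/5⌋ = $8,458; SL = ⌊$14,345/2⌋ = $7,172 → take DB $8,458. Book value $12,687.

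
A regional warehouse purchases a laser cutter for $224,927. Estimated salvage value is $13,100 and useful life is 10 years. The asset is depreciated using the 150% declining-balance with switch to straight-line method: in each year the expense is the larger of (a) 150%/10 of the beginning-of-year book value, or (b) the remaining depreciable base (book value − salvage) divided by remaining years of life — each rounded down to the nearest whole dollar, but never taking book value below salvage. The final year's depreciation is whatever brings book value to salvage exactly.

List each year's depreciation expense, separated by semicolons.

Depreciable base = $224,927 − $13,100 = $211,827.
Year 1: DB = ⌊$224,927 × 150%/10⌋ = $33,739; SL = ⌊$211,827/10⌋ = $21,182 → take DB $33,739. Book value $191,188.
Year 2: DB = ⌊$191,188 × 150%/10⌋ = $28,678; SL = ⌊$178,088/9⌋ = $19,787 → take DB $28,678. Book value $162,510.
Year 3: DB = ⌊$162,510 × 150%/10⌋ = $24,376; SL = ⌊$149,410/8⌋ = $18,676 → take DB $24,376. Book value $138,134.
Year 4: DB = ⌊$138,134 × 150%/10⌋ = $20,720; SL = ⌊$125,034/7⌋ = $17,862 → take DB $20,720. Book value $117,414.
Year 5: DB = ⌊$117,414 × 150%/10⌋ = $17,612; SL = ⌊$104,314/6⌋ = $17,385 → take DB $17,612. Book value $99,802.
Year 6: DB = ⌊$99,802 × 150%/10⌋ = $14,970; SL = ⌊$86,702/5⌋ = $17,340 → take SL $17,340. Book value $82,462.
Year 7: DB = ⌊$82,462 × 150%/10⌋ = $12,369; SL = ⌊$69,362/4⌋ = $17,340 → take SL $17,340. Book value $65,122.
Year 8: DB = ⌊$65,122 × 150%/10⌋ = $9,768; SL = ⌊$52,022/3⌋ = $17,340 → take SL $17,340. Book value $47,782.
Year 9: DB = ⌊$47,782 × 150%/10⌋ = $7,167; SL = ⌊$34,682/2⌋ = $17,341 → take SL $17,341. Book value $30,441.
Year 10 (final): $30,441 − $13,100 = $17,341. Book value $13,100.

$33,739; $28,678; $24,376; $20,720; $17,612; $17,340; $17,340; $17,340; $17,341; $17,341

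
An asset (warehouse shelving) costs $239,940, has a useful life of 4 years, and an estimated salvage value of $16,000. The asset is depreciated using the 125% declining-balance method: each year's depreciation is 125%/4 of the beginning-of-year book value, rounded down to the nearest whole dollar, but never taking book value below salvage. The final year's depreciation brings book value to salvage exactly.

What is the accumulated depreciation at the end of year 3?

Depreciable base = $239,940 − $16,000 = $223,940.
Year 1: ⌊$239,940 × 125%/4⌋ = $74,981. Book value $164,959.
Year 2: ⌊$164,959 × 125%/4⌋ = $51,549. Book value $113,410.
Year 3: ⌊$113,410 × 125%/4⌋ = $35,440. Book value $77,970.
Accumulated through year 3 = $239,940 − $77,970 = $161,970.

$161,970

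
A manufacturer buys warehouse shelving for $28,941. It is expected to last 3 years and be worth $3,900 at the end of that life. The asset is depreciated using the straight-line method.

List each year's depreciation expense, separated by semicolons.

$8,347; $8,347; $8,347

Depreciable base = $28,941 − $3,900 = $25,041.
Annual expense = $25,041 / 3 = $8,347.
End of year 1: book value $20,594.
End of year 2: book value $12,247.
End of year 3: book value $3,900.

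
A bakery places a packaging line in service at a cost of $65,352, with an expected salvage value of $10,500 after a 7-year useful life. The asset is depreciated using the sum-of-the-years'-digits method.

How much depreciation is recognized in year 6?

$3,918

Depreciable base = $65,352 − $10,500 = $54,852.
Sum of the years' digits = 7+6+5+4+3+2+1 = 28.
Year 1: $54,852 × 7/28 = $13,713. Book value $51,639.
Year 2: $54,852 × 6/28 = $11,754. Book value $39,885.
Year 3: $54,852 × 5/28 = $9,795. Book value $30,090.
Year 4: $54,852 × 4/28 = $7,836. Book value $22,254.
Year 5: $54,852 × 3/28 = $5,877. Book value $16,377.
Year 6: $54,852 × 2/28 = $3,918. Book value $12,459.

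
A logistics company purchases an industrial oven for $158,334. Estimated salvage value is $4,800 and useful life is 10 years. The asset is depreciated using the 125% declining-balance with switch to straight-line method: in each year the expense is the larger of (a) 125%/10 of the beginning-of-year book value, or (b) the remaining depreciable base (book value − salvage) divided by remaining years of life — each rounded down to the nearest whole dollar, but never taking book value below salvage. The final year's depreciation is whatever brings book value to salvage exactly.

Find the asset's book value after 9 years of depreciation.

Depreciable base = $158,334 − $4,800 = $153,534.
Year 1: DB = ⌊$158,334 × 125%/10⌋ = $19,791; SL = ⌊$153,534/10⌋ = $15,353 → take DB $19,791. Book value $138,543.
Year 2: DB = ⌊$138,543 × 125%/10⌋ = $17,317; SL = ⌊$133,743/9⌋ = $14,860 → take DB $17,317. Book value $121,226.
Year 3: DB = ⌊$121,226 × 125%/10⌋ = $15,153; SL = ⌊$116,426/8⌋ = $14,553 → take DB $15,153. Book value $106,073.
Year 4: DB = ⌊$106,073 × 125%/10⌋ = $13,259; SL = ⌊$101,273/7⌋ = $14,467 → take SL $14,467. Book value $91,606.
Year 5: DB = ⌊$91,606 × 125%/10⌋ = $11,450; SL = ⌊$86,806/6⌋ = $14,467 → take SL $14,467. Book value $77,139.
Year 6: DB = ⌊$77,139 × 125%/10⌋ = $9,642; SL = ⌊$72,339/5⌋ = $14,467 → take SL $14,467. Book value $62,672.
Year 7: DB = ⌊$62,672 × 125%/10⌋ = $7,834; SL = ⌊$57,872/4⌋ = $14,468 → take SL $14,468. Book value $48,204.
Year 8: DB = ⌊$48,204 × 125%/10⌋ = $6,025; SL = ⌊$43,404/3⌋ = $14,468 → take SL $14,468. Book value $33,736.
Year 9: DB = ⌊$33,736 × 125%/10⌋ = $4,217; SL = ⌊$28,936/2⌋ = $14,468 → take SL $14,468. Book value $19,268.

$19,268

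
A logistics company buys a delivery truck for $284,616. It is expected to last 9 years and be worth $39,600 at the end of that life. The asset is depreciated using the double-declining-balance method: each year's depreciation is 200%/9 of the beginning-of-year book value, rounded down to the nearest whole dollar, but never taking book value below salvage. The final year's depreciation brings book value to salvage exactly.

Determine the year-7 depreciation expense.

$14,002

Depreciable base = $284,616 − $39,600 = $245,016.
Year 1: ⌊$284,616 × 200%/9⌋ = $63,248. Book value $221,368.
Year 2: ⌊$221,368 × 200%/9⌋ = $49,192. Book value $172,176.
Year 3: ⌊$172,176 × 200%/9⌋ = $38,261. Book value $133,915.
Year 4: ⌊$133,915 × 200%/9⌋ = $29,758. Book value $104,157.
Year 5: ⌊$104,157 × 200%/9⌋ = $23,146. Book value $81,011.
Year 6: ⌊$81,011 × 200%/9⌋ = $18,002. Book value $63,009.
Year 7: ⌊$63,009 × 200%/9⌋ = $14,002. Book value $49,007.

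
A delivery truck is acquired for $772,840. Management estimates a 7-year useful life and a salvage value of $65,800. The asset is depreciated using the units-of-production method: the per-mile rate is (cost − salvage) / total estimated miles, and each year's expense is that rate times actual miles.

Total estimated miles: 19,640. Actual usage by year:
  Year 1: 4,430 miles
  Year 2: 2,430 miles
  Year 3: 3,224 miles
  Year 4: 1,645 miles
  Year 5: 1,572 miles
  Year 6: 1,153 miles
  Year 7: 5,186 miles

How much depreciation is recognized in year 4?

Depreciable base = $772,840 − $65,800 = $707,040.
Rate = $707,040 / 19,640 miles = $36 per mile.
Year 1: 4,430 × $36 = $159,480. Book value $613,360.
Year 2: 2,430 × $36 = $87,480. Book value $525,880.
Year 3: 3,224 × $36 = $116,064. Book value $409,816.
Year 4: 1,645 × $36 = $59,220. Book value $350,596.

$59,220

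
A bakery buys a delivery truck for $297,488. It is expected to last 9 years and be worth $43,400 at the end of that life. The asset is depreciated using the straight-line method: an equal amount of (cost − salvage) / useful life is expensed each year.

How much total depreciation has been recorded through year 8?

Depreciable base = $297,488 − $43,400 = $254,088.
Annual expense = $254,088 / 9 = $28,232.
End of year 1: book value $269,256.
End of year 2: book value $241,024.
End of year 3: book value $212,792.
End of year 4: book value $184,560.
End of year 5: book value $156,328.
End of year 6: book value $128,096.
End of year 7: book value $99,864.
End of year 8: book value $71,632.
Accumulated through year 8 = $297,488 − $71,632 = $225,856.

$225,856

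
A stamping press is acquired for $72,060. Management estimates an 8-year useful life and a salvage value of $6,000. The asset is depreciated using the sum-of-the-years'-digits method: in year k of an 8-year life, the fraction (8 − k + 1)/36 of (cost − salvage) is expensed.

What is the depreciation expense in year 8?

Depreciable base = $72,060 − $6,000 = $66,060.
Sum of the years' digits = 8+7+6+5+4+3+2+1 = 36.
Year 1: $66,060 × 8/36 = $14,680. Book value $57,380.
Year 2: $66,060 × 7/36 = $12,845. Book value $44,535.
Year 3: $66,060 × 6/36 = $11,010. Book value $33,525.
Year 4: $66,060 × 5/36 = $9,175. Book value $24,350.
Year 5: $66,060 × 4/36 = $7,340. Book value $17,010.
Year 6: $66,060 × 3/36 = $5,505. Book value $11,505.
Year 7: $66,060 × 2/36 = $3,670. Book value $7,835.
Year 8: $66,060 × 1/36 = $1,835. Book value $6,000.

$1,835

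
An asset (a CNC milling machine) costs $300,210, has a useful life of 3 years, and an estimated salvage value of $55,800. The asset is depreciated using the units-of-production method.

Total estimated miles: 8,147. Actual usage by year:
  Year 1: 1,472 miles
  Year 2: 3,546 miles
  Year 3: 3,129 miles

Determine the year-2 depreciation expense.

$106,380

Depreciable base = $300,210 − $55,800 = $244,410.
Rate = $244,410 / 8,147 miles = $30 per mile.
Year 1: 1,472 × $30 = $44,160. Book value $256,050.
Year 2: 3,546 × $30 = $106,380. Book value $149,670.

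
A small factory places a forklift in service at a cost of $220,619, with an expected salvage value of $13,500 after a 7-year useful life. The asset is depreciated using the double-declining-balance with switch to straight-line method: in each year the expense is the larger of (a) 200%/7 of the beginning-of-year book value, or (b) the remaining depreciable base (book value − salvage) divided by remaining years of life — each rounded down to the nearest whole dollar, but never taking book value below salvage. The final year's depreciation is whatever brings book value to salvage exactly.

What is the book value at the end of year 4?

$57,430

Depreciable base = $220,619 − $13,500 = $207,119.
Year 1: DB = ⌊$220,619 × 200%/7⌋ = $63,034; SL = ⌊$207,119/7⌋ = $29,588 → take DB $63,034. Book value $157,585.
Year 2: DB = ⌊$157,585 × 200%/7⌋ = $45,024; SL = ⌊$144,085/6⌋ = $24,014 → take DB $45,024. Book value $112,561.
Year 3: DB = ⌊$112,561 × 200%/7⌋ = $32,160; SL = ⌊$99,061/5⌋ = $19,812 → take DB $32,160. Book value $80,401.
Year 4: DB = ⌊$80,401 × 200%/7⌋ = $22,971; SL = ⌊$66,901/4⌋ = $16,725 → take DB $22,971. Book value $57,430.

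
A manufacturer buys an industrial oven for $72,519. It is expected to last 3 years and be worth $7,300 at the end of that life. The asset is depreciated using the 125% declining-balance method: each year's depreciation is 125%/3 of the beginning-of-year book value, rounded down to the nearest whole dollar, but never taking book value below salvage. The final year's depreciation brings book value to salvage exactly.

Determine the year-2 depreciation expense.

$17,626

Depreciable base = $72,519 − $7,300 = $65,219.
Year 1: ⌊$72,519 × 125%/3⌋ = $30,216. Book value $42,303.
Year 2: ⌊$42,303 × 125%/3⌋ = $17,626. Book value $24,677.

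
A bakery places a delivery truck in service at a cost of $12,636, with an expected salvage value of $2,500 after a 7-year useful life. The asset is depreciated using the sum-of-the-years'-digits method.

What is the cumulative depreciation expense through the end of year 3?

Depreciable base = $12,636 − $2,500 = $10,136.
Sum of the years' digits = 7+6+5+4+3+2+1 = 28.
Year 1: $10,136 × 7/28 = $2,534. Book value $10,102.
Year 2: $10,136 × 6/28 = $2,172. Book value $7,930.
Year 3: $10,136 × 5/28 = $1,810. Book value $6,120.
Accumulated through year 3 = $12,636 − $6,120 = $6,516.

$6,516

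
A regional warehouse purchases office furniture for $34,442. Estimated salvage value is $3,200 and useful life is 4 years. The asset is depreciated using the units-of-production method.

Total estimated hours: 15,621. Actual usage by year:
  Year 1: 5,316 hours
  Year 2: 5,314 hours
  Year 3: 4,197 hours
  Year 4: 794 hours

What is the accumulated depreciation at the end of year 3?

Depreciable base = $34,442 − $3,200 = $31,242.
Rate = $31,242 / 15,621 hours = $2 per hour.
Year 1: 5,316 × $2 = $10,632. Book value $23,810.
Year 2: 5,314 × $2 = $10,628. Book value $13,182.
Year 3: 4,197 × $2 = $8,394. Book value $4,788.
Accumulated through year 3 = $34,442 − $4,788 = $29,654.

$29,654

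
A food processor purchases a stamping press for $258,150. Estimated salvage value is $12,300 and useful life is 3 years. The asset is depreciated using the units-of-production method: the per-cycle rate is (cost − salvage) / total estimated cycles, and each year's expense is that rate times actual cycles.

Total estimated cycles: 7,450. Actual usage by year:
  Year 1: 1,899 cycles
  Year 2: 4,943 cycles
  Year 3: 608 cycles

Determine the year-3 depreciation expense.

Depreciable base = $258,150 − $12,300 = $245,850.
Rate = $245,850 / 7,450 cycles = $33 per cycle.
Year 1: 1,899 × $33 = $62,667. Book value $195,483.
Year 2: 4,943 × $33 = $163,119. Book value $32,364.
Year 3: 608 × $33 = $20,064. Book value $12,300.

$20,064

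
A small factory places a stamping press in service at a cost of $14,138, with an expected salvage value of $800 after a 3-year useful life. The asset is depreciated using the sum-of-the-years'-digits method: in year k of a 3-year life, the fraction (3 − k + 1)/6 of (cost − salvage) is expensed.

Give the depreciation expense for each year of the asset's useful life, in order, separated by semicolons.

Depreciable base = $14,138 − $800 = $13,338.
Sum of the years' digits = 3+2+1 = 6.
Year 1: $13,338 × 3/6 = $6,669. Book value $7,469.
Year 2: $13,338 × 2/6 = $4,446. Book value $3,023.
Year 3: $13,338 × 1/6 = $2,223. Book value $800.

$6,669; $4,446; $2,223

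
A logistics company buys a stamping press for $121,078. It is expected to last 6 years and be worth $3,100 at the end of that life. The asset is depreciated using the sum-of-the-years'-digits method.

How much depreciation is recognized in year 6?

Depreciable base = $121,078 − $3,100 = $117,978.
Sum of the years' digits = 6+5+4+3+2+1 = 21.
Year 1: $117,978 × 6/21 = $33,708. Book value $87,370.
Year 2: $117,978 × 5/21 = $28,090. Book value $59,280.
Year 3: $117,978 × 4/21 = $22,472. Book value $36,808.
Year 4: $117,978 × 3/21 = $16,854. Book value $19,954.
Year 5: $117,978 × 2/21 = $11,236. Book value $8,718.
Year 6: $117,978 × 1/21 = $5,618. Book value $3,100.

$5,618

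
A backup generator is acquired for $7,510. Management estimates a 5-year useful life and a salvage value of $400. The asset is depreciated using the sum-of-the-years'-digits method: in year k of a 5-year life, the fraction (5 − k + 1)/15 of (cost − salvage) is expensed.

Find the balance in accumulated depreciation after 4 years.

Depreciable base = $7,510 − $400 = $7,110.
Sum of the years' digits = 5+4+3+2+1 = 15.
Year 1: $7,110 × 5/15 = $2,370. Book value $5,140.
Year 2: $7,110 × 4/15 = $1,896. Book value $3,244.
Year 3: $7,110 × 3/15 = $1,422. Book value $1,822.
Year 4: $7,110 × 2/15 = $948. Book value $874.
Accumulated through year 4 = $7,510 − $874 = $6,636.

$6,636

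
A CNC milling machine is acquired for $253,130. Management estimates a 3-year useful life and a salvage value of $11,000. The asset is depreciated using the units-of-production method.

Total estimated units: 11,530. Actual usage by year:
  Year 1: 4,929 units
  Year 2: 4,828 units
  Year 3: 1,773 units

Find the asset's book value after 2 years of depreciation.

Depreciable base = $253,130 − $11,000 = $242,130.
Rate = $242,130 / 11,530 units = $21 per unit.
Year 1: 4,929 × $21 = $103,509. Book value $149,621.
Year 2: 4,828 × $21 = $101,388. Book value $48,233.

$48,233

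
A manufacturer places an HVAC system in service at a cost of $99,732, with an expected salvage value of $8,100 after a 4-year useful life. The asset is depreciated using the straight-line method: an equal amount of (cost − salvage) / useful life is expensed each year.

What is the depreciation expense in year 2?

Depreciable base = $99,732 − $8,100 = $91,632.
Annual expense = $91,632 / 4 = $22,908.

$22,908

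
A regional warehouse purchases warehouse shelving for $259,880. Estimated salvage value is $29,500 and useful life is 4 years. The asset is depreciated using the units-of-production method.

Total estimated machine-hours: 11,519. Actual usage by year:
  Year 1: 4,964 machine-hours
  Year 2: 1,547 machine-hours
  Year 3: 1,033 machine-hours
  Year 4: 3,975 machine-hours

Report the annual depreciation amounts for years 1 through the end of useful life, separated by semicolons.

Depreciable base = $259,880 − $29,500 = $230,380.
Rate = $230,380 / 11,519 machine-hours = $20 per machine-hour.
Year 1: 4,964 × $20 = $99,280. Book value $160,600.
Year 2: 1,547 × $20 = $30,940. Book value $129,660.
Year 3: 1,033 × $20 = $20,660. Book value $109,000.
Year 4: 3,975 × $20 = $79,500. Book value $29,500.

$99,280; $30,940; $20,660; $79,500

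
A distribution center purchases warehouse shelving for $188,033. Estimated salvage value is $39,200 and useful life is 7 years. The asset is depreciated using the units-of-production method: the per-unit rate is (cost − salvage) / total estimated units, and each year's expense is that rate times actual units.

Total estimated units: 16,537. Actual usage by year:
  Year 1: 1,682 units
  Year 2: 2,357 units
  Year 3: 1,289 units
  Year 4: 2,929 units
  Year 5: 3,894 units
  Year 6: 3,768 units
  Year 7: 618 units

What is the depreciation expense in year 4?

Depreciable base = $188,033 − $39,200 = $148,833.
Rate = $148,833 / 16,537 units = $9 per unit.
Year 1: 1,682 × $9 = $15,138. Book value $172,895.
Year 2: 2,357 × $9 = $21,213. Book value $151,682.
Year 3: 1,289 × $9 = $11,601. Book value $140,081.
Year 4: 2,929 × $9 = $26,361. Book value $113,720.

$26,361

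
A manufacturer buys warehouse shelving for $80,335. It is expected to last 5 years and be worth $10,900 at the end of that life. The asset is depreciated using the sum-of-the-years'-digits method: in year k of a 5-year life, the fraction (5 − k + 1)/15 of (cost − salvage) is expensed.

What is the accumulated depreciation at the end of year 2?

$41,661

Depreciable base = $80,335 − $10,900 = $69,435.
Sum of the years' digits = 5+4+3+2+1 = 15.
Year 1: $69,435 × 5/15 = $23,145. Book value $57,190.
Year 2: $69,435 × 4/15 = $18,516. Book value $38,674.
Accumulated through year 2 = $80,335 − $38,674 = $41,661.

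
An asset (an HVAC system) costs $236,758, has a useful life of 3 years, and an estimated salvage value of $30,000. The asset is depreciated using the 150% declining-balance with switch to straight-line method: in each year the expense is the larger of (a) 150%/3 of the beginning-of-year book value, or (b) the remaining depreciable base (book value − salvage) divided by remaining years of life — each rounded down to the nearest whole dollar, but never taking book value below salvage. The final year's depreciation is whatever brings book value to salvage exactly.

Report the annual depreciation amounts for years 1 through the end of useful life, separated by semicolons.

Depreciable base = $236,758 − $30,000 = $206,758.
Year 1: DB = ⌊$236,758 × 150%/3⌋ = $118,379; SL = ⌊$206,758/3⌋ = $68,919 → take DB $118,379. Book value $118,379.
Year 2: DB = ⌊$118,379 × 150%/3⌋ = $59,189; SL = ⌊$88,379/2⌋ = $44,189 → take DB $59,189. Book value $59,190.
Year 3 (final): $59,190 − $30,000 = $29,190. Book value $30,000.

$118,379; $59,189; $29,190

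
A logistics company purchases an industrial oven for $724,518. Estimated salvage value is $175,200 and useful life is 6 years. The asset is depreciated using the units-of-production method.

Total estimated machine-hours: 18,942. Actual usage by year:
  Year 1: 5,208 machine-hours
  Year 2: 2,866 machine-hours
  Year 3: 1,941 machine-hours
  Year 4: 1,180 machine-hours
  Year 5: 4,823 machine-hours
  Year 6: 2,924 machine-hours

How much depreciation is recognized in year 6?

Depreciable base = $724,518 − $175,200 = $549,318.
Rate = $549,318 / 18,942 machine-hours = $29 per machine-hour.
Year 1: 5,208 × $29 = $151,032. Book value $573,486.
Year 2: 2,866 × $29 = $83,114. Book value $490,372.
Year 3: 1,941 × $29 = $56,289. Book value $434,083.
Year 4: 1,180 × $29 = $34,220. Book value $399,863.
Year 5: 4,823 × $29 = $139,867. Book value $259,996.
Year 6: 2,924 × $29 = $84,796. Book value $175,200.

$84,796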